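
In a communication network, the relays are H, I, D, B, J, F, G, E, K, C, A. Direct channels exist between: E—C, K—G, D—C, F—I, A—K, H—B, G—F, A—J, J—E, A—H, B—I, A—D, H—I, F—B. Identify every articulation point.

Removing A increases the component count from 1 to 2, so A is a cut vertex.
By contrast removing J leaves 1 component; it is not a cut vertex. No other vertex is a cut vertex either.

A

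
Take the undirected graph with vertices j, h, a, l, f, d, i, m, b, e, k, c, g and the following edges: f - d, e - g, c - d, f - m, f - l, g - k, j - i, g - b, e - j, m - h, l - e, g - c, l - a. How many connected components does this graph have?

Starting from a we can reach a, b, c, d, e, f, g, h, i, j, k, l, m. That is one component of size 13.
Total: 1 component.

1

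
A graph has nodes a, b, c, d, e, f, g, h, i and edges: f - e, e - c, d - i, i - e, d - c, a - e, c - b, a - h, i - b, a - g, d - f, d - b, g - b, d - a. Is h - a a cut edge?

Yes

Removing h - a leaves no path between h and a: the component count goes from 1 to 2. So it is a bridge.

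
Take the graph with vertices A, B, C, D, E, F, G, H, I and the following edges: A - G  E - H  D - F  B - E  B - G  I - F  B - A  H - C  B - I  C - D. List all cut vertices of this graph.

Removing B increases the component count from 1 to 2, so B is a cut vertex.
By contrast removing A leaves 1 component; it is not a cut vertex. No other vertex is a cut vertex either.

B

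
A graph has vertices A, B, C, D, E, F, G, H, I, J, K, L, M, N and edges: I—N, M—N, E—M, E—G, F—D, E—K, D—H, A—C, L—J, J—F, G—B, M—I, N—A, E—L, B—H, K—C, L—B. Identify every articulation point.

Removing E increases the component count from 1 to 2, so E is a cut vertex.
By contrast removing M leaves 1 component; it is not a cut vertex. No other vertex is a cut vertex either.

E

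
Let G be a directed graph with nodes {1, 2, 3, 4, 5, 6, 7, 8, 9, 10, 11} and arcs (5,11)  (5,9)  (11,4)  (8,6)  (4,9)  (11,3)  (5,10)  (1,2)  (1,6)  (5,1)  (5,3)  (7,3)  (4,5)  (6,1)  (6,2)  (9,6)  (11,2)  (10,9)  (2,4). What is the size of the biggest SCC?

{1, 2, 4, 5, 6, 9, 10, 11} are all mutually reachable — one SCC of size 8.
{8} is an SCC by itself.
{3} is an SCC by itself.
{7} is an SCC by itself.
The largest has 8 vertices.

8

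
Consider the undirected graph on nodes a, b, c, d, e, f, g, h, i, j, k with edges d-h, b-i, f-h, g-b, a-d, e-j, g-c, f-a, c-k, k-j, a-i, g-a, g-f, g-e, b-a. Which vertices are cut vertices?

g

Removing g increases the component count from 1 to 2, so g is a cut vertex.
By contrast removing h leaves 1 component; it is not a cut vertex. No other vertex is a cut vertex either.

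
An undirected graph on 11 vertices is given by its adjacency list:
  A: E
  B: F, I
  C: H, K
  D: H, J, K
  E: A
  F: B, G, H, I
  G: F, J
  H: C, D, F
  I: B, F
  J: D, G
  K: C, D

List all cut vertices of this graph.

F

Removing F increases the component count from 2 to 3, so F is a cut vertex.
By contrast removing I leaves 2 components; it is not a cut vertex. No other vertex is a cut vertex either.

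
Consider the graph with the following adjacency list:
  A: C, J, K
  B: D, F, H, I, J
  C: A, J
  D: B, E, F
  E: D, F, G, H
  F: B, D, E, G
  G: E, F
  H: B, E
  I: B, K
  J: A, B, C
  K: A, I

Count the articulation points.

Removing B increases the component count from 1 to 2, so B is a cut vertex.
By contrast removing I leaves 1 component; it is not a cut vertex. No other vertex is a cut vertex either.

1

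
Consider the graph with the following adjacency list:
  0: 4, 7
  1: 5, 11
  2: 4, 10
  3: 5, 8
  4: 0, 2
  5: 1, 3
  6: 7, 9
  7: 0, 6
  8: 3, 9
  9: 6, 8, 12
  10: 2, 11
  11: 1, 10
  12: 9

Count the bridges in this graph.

1

The edges on the cycle 2-10-11-1-5-3-8-9-6-7-0-4-2 are not bridges since each lies on that cycle.
But removing 12-9 disconnects 12 from 9 — this is a bridge.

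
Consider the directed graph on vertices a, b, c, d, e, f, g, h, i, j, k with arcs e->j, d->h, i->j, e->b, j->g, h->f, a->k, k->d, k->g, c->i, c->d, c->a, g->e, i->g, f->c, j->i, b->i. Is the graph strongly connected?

There is no directed path from b to f, so the graph is not strongly connected.

No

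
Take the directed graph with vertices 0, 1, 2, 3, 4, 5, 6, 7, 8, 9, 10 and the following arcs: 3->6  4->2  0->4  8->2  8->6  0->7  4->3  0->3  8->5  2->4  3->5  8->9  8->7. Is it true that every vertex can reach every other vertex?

No

There is no directed path from 7 to 8, so the graph is not strongly connected.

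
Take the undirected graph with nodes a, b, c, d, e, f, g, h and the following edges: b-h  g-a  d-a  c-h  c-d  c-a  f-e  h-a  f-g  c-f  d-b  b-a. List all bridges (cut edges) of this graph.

e-f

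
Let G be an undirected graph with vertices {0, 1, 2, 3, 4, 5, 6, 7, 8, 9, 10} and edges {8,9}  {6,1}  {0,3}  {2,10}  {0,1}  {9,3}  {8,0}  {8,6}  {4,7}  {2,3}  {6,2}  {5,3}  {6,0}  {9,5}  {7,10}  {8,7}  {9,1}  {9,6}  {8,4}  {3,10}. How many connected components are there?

Starting from 0 we can reach 0, 1, 2, 3, 4, 5, 6, 7, 8, 9, 10. That is one component of size 11.
Total: 1 component.

1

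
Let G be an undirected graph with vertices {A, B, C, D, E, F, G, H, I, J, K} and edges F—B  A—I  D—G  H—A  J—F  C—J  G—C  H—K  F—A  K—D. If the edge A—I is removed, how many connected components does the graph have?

Before removal there are 2 components.
A—I is a bridge — removing it separates A's side from I's side.
After removal: 3 components.

3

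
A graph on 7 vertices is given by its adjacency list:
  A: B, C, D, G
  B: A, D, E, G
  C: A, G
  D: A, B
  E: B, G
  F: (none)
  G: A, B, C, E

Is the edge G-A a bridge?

No

After removing G-A, the path G-B-A still connects them, so the edge is not a bridge.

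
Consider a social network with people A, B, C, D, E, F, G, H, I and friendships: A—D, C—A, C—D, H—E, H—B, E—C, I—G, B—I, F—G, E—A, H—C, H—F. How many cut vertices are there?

1

Removing H increases the component count from 1 to 2, so H is a cut vertex.
By contrast removing A leaves 1 component; it is not a cut vertex. No other vertex is a cut vertex either.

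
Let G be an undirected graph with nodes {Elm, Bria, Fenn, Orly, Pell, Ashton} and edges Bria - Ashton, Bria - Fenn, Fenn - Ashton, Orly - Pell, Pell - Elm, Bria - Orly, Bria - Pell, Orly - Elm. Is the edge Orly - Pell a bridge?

After removing Orly - Pell, the path Orly-Bria-Pell still connects them, so the edge is not a bridge.

No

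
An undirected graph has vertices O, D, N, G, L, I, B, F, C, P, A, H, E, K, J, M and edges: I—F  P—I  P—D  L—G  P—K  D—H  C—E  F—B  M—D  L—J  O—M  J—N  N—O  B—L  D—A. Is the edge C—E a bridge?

Removing C—E leaves no path between C and E: the component count goes from 2 to 3. So it is a bridge.

Yes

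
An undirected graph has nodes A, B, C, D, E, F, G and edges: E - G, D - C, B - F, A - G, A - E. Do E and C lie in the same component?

The component containing E is {A, E, G}, and C is not in it.

No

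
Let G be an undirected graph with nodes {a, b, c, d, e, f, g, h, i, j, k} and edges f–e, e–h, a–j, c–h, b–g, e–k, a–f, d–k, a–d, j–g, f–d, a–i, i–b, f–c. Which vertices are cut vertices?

a

Removing a increases the component count from 1 to 2, so a is a cut vertex.
By contrast removing f leaves 1 component; it is not a cut vertex. No other vertex is a cut vertex either.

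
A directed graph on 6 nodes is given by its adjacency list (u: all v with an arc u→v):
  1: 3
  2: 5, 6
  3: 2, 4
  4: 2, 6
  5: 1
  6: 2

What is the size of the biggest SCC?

6

{1, 2, 3, 4, 5, 6} are all mutually reachable — one SCC of size 6.
The largest has 6 vertices.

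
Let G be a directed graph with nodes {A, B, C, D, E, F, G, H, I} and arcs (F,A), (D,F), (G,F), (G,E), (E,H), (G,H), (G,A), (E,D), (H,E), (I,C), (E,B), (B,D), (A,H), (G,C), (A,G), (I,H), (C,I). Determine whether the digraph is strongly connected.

From H we can reach every vertex (A, B, C, D, E, F, G, H, I), and every vertex can reach H (A, B, C, D, E, F, G, H, I). So the whole graph is one strongly connected component.

Yes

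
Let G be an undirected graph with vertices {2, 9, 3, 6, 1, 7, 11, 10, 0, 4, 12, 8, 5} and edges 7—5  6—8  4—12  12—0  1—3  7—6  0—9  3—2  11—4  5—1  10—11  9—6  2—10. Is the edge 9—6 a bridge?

After removing 9—6, the path 9-0-12-4-11-10-2-3-1-5-7-6 still connects them, so the edge is not a bridge.

No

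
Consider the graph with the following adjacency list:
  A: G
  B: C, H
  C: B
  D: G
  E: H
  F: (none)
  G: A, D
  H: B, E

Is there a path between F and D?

No

The component containing F is {F}, and D is not in it.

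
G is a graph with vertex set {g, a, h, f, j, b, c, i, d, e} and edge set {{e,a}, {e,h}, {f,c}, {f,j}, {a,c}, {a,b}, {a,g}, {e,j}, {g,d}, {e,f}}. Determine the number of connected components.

2

i is isolated — a component by itself.
Starting from a we can reach a, b, c, d, e, f, g, h, j. That is one component of size 9.
Total: 2 components.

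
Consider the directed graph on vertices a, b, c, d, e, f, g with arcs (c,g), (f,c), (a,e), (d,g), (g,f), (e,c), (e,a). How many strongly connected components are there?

4

{c, f, g} are all mutually reachable — one SCC of size 3.
{a, e} are all mutually reachable — one SCC of size 2.
{b} is an SCC by itself.
{d} is an SCC by itself.
That gives 4 strongly connected components.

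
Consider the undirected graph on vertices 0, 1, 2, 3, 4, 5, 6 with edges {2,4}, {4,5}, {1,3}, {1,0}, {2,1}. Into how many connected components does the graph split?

2

6 is isolated — a component by itself.
Starting from 0 we can reach 0, 1, 2, 3, 4, 5. That is one component of size 6.
Total: 2 components.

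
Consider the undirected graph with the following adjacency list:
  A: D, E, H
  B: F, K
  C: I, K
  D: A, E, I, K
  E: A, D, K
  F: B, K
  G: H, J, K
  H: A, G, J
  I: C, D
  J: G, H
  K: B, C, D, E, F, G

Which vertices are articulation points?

Removing K increases the component count from 1 to 2, so K is a cut vertex.
By contrast removing C leaves 1 component; it is not a cut vertex. No other vertex is a cut vertex either.

K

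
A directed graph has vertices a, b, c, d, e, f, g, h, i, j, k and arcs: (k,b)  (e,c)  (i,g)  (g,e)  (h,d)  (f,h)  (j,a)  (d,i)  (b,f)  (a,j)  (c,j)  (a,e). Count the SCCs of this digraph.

8

{a, c, e, j} are all mutually reachable — one SCC of size 4.
{i} is an SCC by itself.
{f} is an SCC by itself.
{d} is an SCC by itself.
{h} is an SCC by itself.
(and 3 more singleton SCCs)
That gives 8 strongly connected components.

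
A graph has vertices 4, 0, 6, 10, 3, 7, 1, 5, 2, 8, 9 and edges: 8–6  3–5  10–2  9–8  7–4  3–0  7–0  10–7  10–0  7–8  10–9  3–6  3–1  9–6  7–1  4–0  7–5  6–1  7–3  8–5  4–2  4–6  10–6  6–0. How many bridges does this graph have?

0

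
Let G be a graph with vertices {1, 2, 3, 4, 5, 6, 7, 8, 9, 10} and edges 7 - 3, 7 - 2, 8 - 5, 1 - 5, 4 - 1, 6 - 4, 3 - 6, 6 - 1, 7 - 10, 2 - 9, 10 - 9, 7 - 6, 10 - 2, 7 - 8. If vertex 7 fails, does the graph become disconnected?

Deleting 7 raises the number of components from 1 to 2, so 7 is a cut vertex.

Yes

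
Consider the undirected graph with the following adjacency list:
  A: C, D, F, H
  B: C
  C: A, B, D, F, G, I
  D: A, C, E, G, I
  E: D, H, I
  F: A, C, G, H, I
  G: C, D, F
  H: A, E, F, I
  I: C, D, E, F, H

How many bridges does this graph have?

1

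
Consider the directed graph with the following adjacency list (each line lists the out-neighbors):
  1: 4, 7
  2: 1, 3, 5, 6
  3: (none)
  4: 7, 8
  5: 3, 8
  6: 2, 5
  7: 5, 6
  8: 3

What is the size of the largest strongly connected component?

{1, 2, 4, 6, 7} are all mutually reachable — one SCC of size 5.
{5} is an SCC by itself.
{3} is an SCC by itself.
{8} is an SCC by itself.
The largest has 5 vertices.

5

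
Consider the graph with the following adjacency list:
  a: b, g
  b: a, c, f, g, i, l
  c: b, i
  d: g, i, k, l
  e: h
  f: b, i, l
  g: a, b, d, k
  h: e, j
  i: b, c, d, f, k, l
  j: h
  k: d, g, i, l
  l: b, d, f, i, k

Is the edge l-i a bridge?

After removing l-i, the path l-b-i still connects them, so the edge is not a bridge.

No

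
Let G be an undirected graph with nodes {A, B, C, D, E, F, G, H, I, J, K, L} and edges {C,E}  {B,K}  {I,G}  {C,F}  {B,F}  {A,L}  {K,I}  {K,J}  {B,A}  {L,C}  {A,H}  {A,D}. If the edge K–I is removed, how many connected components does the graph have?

2

Before removal there is 1 component.
K–I is a bridge — removing it separates K's side from I's side.
After removal: 2 components.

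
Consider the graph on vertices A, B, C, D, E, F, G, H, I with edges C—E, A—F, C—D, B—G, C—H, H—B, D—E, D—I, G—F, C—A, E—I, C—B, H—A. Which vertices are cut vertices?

Removing C increases the component count from 1 to 2, so C is a cut vertex.
By contrast removing G leaves 1 component; it is not a cut vertex. No other vertex is a cut vertex either.

C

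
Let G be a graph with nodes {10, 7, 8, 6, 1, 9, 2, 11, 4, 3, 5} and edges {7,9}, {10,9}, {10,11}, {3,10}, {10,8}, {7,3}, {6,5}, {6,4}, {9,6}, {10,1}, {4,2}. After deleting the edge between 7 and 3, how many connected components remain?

7 and 3 are still connected via 7-9-10-3, so the component count stays at 1.

1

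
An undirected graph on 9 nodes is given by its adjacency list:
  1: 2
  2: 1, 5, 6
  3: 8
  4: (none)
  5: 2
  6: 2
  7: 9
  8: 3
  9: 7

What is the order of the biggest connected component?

4 is isolated — a component by itself.
Starting from 3 we can reach 3, 8. That is one component of size 2.
Starting from 7 we can reach 7, 9. That is one component of size 2.
Starting from 1 we can reach 1, 2, 5, 6. That is one component of size 4.
The largest has 4 vertices.

4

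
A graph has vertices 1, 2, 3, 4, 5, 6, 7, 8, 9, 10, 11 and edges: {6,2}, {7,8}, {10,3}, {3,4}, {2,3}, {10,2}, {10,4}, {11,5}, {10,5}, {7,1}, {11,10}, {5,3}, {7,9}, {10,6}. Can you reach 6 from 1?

The component containing 1 is {1, 7, 8, 9}, and 6 is not in it.

No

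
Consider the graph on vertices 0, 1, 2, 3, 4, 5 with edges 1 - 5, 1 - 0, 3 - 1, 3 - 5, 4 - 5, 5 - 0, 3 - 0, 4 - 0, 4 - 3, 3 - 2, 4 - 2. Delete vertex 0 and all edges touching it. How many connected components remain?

1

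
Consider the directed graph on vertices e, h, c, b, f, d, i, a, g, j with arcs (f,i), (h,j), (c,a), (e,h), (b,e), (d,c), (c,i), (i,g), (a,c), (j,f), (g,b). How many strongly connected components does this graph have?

{b, e, f, g, h, i, j} are all mutually reachable — one SCC of size 7.
{a, c} are all mutually reachable — one SCC of size 2.
{d} is an SCC by itself.
That gives 3 strongly connected components.

3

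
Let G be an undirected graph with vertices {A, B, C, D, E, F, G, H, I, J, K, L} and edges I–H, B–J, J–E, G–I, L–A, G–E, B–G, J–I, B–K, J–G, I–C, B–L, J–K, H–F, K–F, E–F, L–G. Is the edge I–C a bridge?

Removing I–C leaves no path between I and C: the component count goes from 2 to 3. So it is a bridge.

Yes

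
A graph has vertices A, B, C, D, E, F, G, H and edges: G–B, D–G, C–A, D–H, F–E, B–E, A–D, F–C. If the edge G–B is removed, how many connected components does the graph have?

G and B are still connected via G-D-A-C-F-E-B, so the component count stays at 1.

1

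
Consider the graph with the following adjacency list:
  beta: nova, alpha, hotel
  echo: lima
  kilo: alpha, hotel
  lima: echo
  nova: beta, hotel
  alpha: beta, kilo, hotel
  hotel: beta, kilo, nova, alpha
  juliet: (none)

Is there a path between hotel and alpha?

Yes

From hotel we can reach beta, kilo, nova, alpha, hotel, which includes alpha.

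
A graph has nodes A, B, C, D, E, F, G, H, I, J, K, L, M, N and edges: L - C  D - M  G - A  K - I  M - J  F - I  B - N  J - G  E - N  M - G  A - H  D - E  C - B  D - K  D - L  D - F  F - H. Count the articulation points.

Removing D increases the component count from 1 to 2, so D is a cut vertex.
By contrast removing F leaves 1 component; it is not a cut vertex. No other vertex is a cut vertex either.

1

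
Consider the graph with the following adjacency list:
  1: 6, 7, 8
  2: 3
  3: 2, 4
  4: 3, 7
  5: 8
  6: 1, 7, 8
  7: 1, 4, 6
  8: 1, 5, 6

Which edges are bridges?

2-3, 3-4, 4-7, 5-8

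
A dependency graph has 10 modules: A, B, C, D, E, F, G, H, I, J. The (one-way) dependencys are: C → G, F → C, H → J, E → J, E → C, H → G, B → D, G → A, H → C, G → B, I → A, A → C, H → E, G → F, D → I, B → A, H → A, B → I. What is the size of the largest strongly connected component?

{A, B, C, D, F, G, I} are all mutually reachable — one SCC of size 7.
{J} is an SCC by itself.
{H} is an SCC by itself.
{E} is an SCC by itself.
The largest has 7 vertices.

7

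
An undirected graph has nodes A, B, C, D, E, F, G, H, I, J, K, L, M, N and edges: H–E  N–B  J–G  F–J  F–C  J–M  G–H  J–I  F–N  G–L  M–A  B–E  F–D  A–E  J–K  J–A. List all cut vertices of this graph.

F, G, J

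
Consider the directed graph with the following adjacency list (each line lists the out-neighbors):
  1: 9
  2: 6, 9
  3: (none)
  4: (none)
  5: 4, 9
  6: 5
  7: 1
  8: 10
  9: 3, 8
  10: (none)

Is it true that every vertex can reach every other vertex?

There is no directed path from 3 to 7, so the graph is not strongly connected.

No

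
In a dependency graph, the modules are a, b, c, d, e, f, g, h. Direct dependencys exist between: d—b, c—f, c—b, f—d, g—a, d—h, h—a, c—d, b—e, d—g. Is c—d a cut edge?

No

After removing c—d, the path c-f-d still connects them, so the edge is not a bridge.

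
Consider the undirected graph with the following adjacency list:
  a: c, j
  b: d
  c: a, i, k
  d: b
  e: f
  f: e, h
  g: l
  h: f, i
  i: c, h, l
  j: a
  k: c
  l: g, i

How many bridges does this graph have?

10

removing e-f disconnects e from f; removing h-f disconnects h from f; removing h-i disconnects h from i; removing a-c disconnects a from c — these are bridges.
In total 10 edges are bridges.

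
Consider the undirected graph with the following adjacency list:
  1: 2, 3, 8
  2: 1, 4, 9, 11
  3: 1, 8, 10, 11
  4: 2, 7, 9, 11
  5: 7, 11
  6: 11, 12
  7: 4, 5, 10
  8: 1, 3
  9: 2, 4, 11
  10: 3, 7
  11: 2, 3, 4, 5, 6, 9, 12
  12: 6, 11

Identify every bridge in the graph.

The edges on the cycle 11-4-7-10-3-11 are not bridges since each lies on that cycle.
Every edge lies on some cycle, so there are no bridges.

none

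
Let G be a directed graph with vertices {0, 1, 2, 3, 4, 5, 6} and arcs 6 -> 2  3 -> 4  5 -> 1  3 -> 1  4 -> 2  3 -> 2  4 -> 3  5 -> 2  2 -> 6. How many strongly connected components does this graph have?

5

{3, 4} are all mutually reachable — one SCC of size 2.
{2, 6} are all mutually reachable — one SCC of size 2.
{0} is an SCC by itself.
{5} is an SCC by itself.
{1} is an SCC by itself.
That gives 5 strongly connected components.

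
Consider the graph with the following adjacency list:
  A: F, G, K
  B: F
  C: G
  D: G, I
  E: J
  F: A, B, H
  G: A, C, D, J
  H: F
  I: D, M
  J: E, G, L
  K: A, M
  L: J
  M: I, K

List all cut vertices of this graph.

Removing A increases the component count from 1 to 2, so A is a cut vertex.
Removing F increases the component count from 1 to 3, so F is a cut vertex.
Removing G increases the component count from 1 to 3, so G is a cut vertex.
Likewise J is a cut vertex.
By contrast removing B leaves 1 component; it is not a cut vertex. No other vertex is a cut vertex either.

A, F, G, J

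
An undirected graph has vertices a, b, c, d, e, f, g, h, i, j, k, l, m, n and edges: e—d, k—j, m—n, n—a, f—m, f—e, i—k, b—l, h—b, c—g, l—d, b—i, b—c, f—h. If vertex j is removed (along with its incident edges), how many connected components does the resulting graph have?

With j gone, the remaining components are: {a, b, c, d, e, f, g, h, i, k, l, m, n}.
That is 1 component.

1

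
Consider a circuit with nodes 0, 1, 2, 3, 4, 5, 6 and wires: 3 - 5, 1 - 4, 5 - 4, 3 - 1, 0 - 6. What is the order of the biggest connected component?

2 is isolated — a component by itself.
Starting from 0 we can reach 0, 6. That is one component of size 2.
Starting from 1 we can reach 1, 3, 4, 5. That is one component of size 4.
The largest has 4 vertices.

4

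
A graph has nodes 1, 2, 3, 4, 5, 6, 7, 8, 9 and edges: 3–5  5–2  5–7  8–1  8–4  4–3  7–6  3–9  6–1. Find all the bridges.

The edges on the cycle 8-4-3-5-7-6-1-8 are not bridges since each lies on that cycle.
But removing 2–5 disconnects 2 from 5; removing 3–9 disconnects 3 from 9 — these are bridges.

2-5, 3-9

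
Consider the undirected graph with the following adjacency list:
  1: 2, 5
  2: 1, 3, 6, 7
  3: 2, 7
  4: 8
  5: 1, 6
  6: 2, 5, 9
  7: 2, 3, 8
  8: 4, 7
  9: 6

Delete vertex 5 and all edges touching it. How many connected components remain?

1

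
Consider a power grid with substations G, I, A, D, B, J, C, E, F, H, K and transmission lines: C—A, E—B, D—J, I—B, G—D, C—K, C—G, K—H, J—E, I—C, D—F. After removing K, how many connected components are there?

2

With K gone, the remaining components are: {H}; {A, B, C, D, E, F, G, I, J}.
That is 2 components.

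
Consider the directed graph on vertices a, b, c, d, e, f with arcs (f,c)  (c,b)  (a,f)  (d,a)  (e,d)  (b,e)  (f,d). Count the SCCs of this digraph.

{a, b, c, d, e, f} are all mutually reachable — one SCC of size 6.
That gives 1 strongly connected component.

1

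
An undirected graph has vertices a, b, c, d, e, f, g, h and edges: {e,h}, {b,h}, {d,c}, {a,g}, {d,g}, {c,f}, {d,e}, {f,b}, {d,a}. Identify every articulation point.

d

Removing d increases the component count from 1 to 2, so d is a cut vertex.
By contrast removing f leaves 1 component; it is not a cut vertex. No other vertex is a cut vertex either.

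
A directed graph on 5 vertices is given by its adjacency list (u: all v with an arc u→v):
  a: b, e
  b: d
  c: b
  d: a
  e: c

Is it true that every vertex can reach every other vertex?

From e we can reach every vertex (a, b, c, d, e), and every vertex can reach e (a, b, c, d, e). So the whole graph is one strongly connected component.

Yes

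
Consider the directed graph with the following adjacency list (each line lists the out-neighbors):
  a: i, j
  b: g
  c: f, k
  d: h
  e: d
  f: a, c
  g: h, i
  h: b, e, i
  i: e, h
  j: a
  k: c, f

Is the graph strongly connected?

No

There is no directed path from i to a, so the graph is not strongly connected.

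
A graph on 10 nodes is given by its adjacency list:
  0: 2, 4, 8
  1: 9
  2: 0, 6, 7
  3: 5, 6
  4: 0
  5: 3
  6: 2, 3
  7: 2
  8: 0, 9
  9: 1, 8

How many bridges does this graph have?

9

removing 5-3 disconnects 5 from 3; removing 3-6 disconnects 3 from 6; removing 9-1 disconnects 9 from 1; removing 2-6 disconnects 2 from 6 — these are bridges.
In total 9 edges are bridges.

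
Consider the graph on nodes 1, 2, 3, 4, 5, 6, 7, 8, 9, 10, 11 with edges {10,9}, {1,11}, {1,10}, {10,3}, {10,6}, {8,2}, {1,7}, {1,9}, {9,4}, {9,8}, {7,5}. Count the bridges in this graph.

8

The edges on the cycle 1-10-9-1 are not bridges since each lies on that cycle.
But removing 10-6 disconnects 10 from 6; removing 9-4 disconnects 9 from 4; removing 9-8 disconnects 9 from 8; removing 1-7 disconnects 1 from 7 — these are bridges.
In total 8 edges are bridges.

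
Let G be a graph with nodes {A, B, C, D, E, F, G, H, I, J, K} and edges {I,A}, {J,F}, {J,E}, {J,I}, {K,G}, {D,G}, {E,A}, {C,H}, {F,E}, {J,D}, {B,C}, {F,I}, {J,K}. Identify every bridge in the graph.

B-C, C-H

The edges on the cycle J-F-I-J are not bridges since each lies on that cycle.
But removing B - C disconnects B from C; removing C - H disconnects C from H — these are bridges.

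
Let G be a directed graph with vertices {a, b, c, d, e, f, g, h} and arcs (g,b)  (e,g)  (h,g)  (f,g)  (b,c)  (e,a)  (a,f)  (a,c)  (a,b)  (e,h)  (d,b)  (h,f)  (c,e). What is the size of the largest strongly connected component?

{a, b, c, e, f, g, h} are all mutually reachable — one SCC of size 7.
{d} is an SCC by itself.
The largest has 7 vertices.

7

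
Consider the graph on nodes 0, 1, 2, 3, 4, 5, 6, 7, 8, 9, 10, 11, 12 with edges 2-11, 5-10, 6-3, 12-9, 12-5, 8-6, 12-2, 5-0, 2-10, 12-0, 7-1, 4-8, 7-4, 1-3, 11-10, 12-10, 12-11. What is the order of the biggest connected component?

7

Starting from 1 we can reach 1, 3, 4, 6, 7, 8. That is one component of size 6.
Starting from 0 we can reach 0, 2, 5, 9, 10, 11, 12. That is one component of size 7.
The largest has 7 vertices.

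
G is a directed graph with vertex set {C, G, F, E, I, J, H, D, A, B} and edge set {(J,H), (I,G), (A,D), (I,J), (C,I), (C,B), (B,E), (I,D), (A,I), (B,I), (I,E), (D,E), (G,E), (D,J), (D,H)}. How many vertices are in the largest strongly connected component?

{I} is an SCC by itself.
{J} is an SCC by itself.
{D} is an SCC by itself.
{C} is an SCC by itself.
{H} is an SCC by itself.
(and 5 more singleton SCCs)
The largest has 1 vertex.

1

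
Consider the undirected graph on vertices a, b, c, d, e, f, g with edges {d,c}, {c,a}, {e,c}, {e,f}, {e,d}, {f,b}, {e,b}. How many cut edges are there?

1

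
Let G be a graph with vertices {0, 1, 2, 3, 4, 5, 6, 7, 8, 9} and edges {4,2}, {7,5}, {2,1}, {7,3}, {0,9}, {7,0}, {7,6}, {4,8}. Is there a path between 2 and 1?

Yes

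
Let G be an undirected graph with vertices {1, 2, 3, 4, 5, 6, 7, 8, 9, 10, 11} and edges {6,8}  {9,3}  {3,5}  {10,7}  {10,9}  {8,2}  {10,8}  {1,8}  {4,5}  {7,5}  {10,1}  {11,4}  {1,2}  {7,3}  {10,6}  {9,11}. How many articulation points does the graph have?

Removing 10 increases the component count from 1 to 2, so 10 is a cut vertex.
By contrast removing 7 leaves 1 component; it is not a cut vertex. No other vertex is a cut vertex either.

1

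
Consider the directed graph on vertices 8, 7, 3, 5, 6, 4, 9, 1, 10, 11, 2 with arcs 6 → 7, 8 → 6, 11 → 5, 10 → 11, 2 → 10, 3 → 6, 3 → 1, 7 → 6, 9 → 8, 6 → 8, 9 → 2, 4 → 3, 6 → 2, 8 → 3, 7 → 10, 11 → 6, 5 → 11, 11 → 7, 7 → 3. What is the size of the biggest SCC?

8

{2, 3, 5, 6, 7, 8, 10, 11} are all mutually reachable — one SCC of size 8.
{9} is an SCC by itself.
{4} is an SCC by itself.
{1} is an SCC by itself.
The largest has 8 vertices.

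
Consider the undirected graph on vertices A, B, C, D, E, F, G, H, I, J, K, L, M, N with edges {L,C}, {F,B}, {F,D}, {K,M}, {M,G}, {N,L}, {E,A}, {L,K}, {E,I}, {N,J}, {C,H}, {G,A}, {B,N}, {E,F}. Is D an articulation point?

No

Deleting D leaves 1 component (was 1), so D is not a cut vertex.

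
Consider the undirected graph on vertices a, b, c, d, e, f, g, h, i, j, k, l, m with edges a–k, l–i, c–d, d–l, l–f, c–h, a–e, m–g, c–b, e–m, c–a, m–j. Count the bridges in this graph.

12

removing b–c disconnects b from c; removing m–j disconnects m from j; removing h–c disconnects h from c; removing e–m disconnects e from m — these are bridges.
In total 12 edges are bridges.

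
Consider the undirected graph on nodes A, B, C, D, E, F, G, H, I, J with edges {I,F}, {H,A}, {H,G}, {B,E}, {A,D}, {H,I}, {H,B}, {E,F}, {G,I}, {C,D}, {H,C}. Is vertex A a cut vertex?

No

Deleting A leaves 2 components (was 2), so A is not a cut vertex.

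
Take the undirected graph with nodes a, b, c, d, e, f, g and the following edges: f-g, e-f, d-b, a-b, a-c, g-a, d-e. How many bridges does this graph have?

The edges on the cycle d-e-f-g-a-b-d are not bridges since each lies on that cycle.
But removing a-c disconnects a from c — this is a bridge.

1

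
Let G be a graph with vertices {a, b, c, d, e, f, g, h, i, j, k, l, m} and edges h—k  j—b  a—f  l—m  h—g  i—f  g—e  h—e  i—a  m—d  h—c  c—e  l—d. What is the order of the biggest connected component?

Starting from b we can reach b, j. That is one component of size 2.
Starting from a we can reach a, f, i. That is one component of size 3.
Starting from d we can reach d, l, m. That is one component of size 3.
Starting from c we can reach c, e, g, h, k. That is one component of size 5.
The largest has 5 vertices.

5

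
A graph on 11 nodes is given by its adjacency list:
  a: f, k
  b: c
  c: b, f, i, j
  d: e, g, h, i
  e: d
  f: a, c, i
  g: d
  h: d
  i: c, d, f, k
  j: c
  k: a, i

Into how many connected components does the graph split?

1

Starting from a we can reach a, b, c, d, e, f, g, h, i, j, k. That is one component of size 11.
Total: 1 component.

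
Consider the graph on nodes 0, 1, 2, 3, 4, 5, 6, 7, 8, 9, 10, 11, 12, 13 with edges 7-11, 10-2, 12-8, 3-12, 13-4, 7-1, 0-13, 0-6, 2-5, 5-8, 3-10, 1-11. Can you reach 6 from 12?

The component containing 12 is {2, 3, 5, 8, 10, 12}, and 6 is not in it.

No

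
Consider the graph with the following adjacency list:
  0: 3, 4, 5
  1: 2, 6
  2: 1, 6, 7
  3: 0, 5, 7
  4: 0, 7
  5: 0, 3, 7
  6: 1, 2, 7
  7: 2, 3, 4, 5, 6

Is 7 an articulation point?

Deleting 7 raises the number of components from 1 to 2, so 7 is a cut vertex.

Yes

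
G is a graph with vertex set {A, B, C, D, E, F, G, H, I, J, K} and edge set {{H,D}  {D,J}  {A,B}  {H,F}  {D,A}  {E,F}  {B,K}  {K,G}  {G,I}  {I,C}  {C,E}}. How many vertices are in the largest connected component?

11

Starting from A we can reach A, B, C, D, E, F, G, H, I, J, K. That is one component of size 11.
The largest has 11 vertices.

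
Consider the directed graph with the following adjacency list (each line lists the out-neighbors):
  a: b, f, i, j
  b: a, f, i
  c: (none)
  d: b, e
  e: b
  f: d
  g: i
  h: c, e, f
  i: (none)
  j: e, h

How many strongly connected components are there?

{a, b, d, e, f, h, j} are all mutually reachable — one SCC of size 7.
{i} is an SCC by itself.
{c} is an SCC by itself.
{g} is an SCC by itself.
That gives 4 strongly connected components.

4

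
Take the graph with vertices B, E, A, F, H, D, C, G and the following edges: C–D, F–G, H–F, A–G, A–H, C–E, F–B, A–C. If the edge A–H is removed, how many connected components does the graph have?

1

A and H are still connected via A-G-F-H, so the component count stays at 1.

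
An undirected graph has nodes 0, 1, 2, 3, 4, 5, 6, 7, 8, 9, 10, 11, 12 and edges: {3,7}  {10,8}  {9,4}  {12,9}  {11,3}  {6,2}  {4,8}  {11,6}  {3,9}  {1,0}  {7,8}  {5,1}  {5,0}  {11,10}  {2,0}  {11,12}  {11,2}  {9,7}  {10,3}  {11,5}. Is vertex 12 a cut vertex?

Deleting 12 leaves 1 component (was 1) (its neighbors 9, 11 remain connected to each other), so 12 is not a cut vertex.

No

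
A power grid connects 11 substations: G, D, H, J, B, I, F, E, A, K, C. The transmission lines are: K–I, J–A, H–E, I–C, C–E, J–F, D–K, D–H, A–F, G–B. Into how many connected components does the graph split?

Starting from B we can reach B, G. That is one component of size 2.
Starting from A we can reach A, F, J. That is one component of size 3.
Starting from C we can reach C, D, E, H, I, K. That is one component of size 6.
Total: 3 components.

3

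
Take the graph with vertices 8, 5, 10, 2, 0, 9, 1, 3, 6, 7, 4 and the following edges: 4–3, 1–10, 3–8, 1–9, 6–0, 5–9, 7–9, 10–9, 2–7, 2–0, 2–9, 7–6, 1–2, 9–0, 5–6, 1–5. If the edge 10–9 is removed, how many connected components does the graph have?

2

10 and 9 are still connected via 10-1-9, so the component count stays at 2.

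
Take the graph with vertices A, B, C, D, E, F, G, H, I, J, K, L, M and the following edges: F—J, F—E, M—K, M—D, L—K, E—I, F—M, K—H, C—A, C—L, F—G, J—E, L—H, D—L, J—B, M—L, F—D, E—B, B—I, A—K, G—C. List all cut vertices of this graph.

F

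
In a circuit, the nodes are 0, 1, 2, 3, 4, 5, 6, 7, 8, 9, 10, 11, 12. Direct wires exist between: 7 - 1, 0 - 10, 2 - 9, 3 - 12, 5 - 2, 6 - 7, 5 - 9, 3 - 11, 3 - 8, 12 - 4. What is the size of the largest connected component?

Starting from 0 we can reach 0, 10. That is one component of size 2.
Starting from 1 we can reach 1, 6, 7. That is one component of size 3.
Starting from 2 we can reach 2, 5, 9. That is one component of size 3.
Starting from 3 we can reach 3, 4, 8, 11, 12. That is one component of size 5.
The largest has 5 vertices.

5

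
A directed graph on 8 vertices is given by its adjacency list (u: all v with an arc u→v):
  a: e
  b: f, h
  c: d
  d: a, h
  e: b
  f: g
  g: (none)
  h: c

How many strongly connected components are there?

3

{a, b, c, d, e, h} are all mutually reachable — one SCC of size 6.
{g} is an SCC by itself.
{f} is an SCC by itself.
That gives 3 strongly connected components.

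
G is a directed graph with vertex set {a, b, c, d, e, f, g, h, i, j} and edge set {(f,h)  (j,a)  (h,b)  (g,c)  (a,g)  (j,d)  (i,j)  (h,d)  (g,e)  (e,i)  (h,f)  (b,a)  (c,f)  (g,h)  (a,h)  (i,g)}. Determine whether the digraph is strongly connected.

No

There is no directed path from d to j, so the graph is not strongly connected.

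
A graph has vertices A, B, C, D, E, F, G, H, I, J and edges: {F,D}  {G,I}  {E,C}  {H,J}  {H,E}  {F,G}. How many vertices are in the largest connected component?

A is isolated — a component by itself.
B is isolated — a component by itself.
Starting from D we can reach D, F, G, I. That is one component of size 4.
Starting from C we can reach C, E, H, J. That is one component of size 4.
The largest has 4 vertices.

4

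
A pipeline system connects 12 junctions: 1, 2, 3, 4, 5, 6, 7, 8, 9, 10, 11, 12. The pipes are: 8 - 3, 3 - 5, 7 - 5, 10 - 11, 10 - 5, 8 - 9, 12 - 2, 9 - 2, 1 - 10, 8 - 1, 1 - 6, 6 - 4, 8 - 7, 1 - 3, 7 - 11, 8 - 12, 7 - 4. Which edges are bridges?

none

The edges on the cycle 8-1-6-4-7-8 are not bridges since each lies on that cycle.
Every edge lies on some cycle, so there are no bridges.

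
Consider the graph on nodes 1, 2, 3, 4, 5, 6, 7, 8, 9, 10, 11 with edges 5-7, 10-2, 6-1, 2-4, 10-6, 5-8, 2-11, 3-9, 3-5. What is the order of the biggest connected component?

Starting from 3 we can reach 3, 5, 7, 8, 9. That is one component of size 5.
Starting from 1 we can reach 1, 2, 4, 6, 10, 11. That is one component of size 6.
The largest has 6 vertices.

6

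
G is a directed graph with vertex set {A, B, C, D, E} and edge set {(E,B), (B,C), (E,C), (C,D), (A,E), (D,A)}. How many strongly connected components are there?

1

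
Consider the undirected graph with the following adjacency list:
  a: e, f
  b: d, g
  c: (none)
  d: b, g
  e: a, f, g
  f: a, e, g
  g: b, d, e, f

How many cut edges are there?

0

The edges on the cycle g-d-b-g are not bridges since each lies on that cycle.
Every edge lies on some cycle, so there are no bridges.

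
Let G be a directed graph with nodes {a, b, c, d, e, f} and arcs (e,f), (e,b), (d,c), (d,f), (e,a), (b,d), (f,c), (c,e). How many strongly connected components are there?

2

{b, c, d, e, f} are all mutually reachable — one SCC of size 5.
{a} is an SCC by itself.
That gives 2 strongly connected components.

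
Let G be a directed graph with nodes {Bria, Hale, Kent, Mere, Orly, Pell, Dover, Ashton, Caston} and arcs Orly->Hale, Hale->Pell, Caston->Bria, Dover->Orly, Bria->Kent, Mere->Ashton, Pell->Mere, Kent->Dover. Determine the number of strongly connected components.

9

{Orly} is an SCC by itself.
{Kent} is an SCC by itself.
{Dover} is an SCC by itself.
{Ashton} is an SCC by itself.
{Mere} is an SCC by itself.
(and 4 more singleton SCCs)
That gives 9 strongly connected components.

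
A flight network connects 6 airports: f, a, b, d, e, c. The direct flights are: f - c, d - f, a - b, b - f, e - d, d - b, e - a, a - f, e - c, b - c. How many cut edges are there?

The edges on the cycle e-d-b-f-a-e are not bridges since each lies on that cycle.
Every edge lies on some cycle, so there are no bridges.

0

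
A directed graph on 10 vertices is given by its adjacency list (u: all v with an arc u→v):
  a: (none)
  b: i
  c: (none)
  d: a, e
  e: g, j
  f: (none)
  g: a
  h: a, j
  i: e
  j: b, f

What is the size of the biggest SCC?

{b, e, i, j} are all mutually reachable — one SCC of size 4.
{g} is an SCC by itself.
{c} is an SCC by itself.
{h} is an SCC by itself.
{d} is an SCC by itself.
(and 2 more singleton SCCs)
The largest has 4 vertices.

4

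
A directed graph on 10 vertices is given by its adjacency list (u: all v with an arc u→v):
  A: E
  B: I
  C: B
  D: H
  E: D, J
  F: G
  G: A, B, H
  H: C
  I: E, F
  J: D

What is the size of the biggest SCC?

10

{A, B, C, D, E, F, G, H, I, J} are all mutually reachable — one SCC of size 10.
The largest has 10 vertices.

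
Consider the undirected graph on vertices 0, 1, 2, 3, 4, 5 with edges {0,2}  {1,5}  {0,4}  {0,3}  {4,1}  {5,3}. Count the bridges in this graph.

The edges on the cycle 0-4-1-5-3-0 are not bridges since each lies on that cycle.
But removing 0-2 disconnects 0 from 2 — this is a bridge.

1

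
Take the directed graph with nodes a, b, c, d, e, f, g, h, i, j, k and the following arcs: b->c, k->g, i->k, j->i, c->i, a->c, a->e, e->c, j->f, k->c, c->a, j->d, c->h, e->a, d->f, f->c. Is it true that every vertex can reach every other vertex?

There is no directed path from k to f, so the graph is not strongly connected.

No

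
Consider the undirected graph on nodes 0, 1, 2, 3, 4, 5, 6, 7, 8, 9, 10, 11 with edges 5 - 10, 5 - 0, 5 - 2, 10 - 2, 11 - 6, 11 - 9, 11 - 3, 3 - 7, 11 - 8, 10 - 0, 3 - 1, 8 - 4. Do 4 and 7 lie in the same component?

From 4 we can reach 1, 3, 4, 6, 7, 8, 9, 11, which includes 7.

Yes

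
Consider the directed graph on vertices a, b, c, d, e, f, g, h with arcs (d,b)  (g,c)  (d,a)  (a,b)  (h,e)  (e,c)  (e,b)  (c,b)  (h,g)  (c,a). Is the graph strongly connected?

There is no directed path from h to f, so the graph is not strongly connected.

No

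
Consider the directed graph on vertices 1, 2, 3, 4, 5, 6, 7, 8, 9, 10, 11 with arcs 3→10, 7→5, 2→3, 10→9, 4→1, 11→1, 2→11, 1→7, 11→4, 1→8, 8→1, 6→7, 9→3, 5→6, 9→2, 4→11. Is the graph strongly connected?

No

There is no directed path from 11 to 2, so the graph is not strongly connected.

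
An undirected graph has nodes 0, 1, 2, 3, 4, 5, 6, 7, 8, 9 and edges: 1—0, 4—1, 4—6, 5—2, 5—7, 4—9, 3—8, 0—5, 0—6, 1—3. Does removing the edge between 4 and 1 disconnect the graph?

No

After removing 4—1, the path 4-6-0-1 still connects them, so the edge is not a bridge.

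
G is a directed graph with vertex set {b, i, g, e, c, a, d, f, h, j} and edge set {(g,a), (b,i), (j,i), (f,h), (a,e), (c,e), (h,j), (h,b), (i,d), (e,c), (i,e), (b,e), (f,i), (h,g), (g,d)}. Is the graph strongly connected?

No

There is no directed path from b to g, so the graph is not strongly connected.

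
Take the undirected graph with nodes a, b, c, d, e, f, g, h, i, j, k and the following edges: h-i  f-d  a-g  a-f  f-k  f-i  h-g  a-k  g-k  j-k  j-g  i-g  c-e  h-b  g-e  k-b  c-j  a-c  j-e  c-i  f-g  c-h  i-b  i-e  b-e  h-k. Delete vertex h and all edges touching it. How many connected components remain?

1

With h gone, the remaining components are: {a, b, c, d, e, f, g, i, j, k}.
That is 1 component.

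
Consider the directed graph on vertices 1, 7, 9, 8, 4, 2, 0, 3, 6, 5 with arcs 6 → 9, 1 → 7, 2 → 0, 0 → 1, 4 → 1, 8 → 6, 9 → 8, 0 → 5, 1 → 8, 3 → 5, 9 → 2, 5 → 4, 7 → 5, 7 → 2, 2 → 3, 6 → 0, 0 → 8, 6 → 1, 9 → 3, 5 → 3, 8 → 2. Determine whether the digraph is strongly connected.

Yes

From 4 we can reach every vertex (0, 1, 2, 3, 4, 5, 6, 7, 8, 9), and every vertex can reach 4 (0, 1, 2, 3, 4, 5, 6, 7, 8, 9). So the whole graph is one strongly connected component.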